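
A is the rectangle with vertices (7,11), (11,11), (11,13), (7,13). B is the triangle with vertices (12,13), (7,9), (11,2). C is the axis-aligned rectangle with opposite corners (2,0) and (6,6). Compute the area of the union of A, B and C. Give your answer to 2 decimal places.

56.60

By inclusion–exclusion:
Individual areas: |A| = 8, |B| = 25.5, |C| = 24.
|A∩B| = 0.9.
|A∩C| = 0 (no overlap).
|B∩C| = 0.
|A∩B∩C| = 0.
|A ∪ B ∪ C| = 57.5 − 0.9 + 0 = 56.60.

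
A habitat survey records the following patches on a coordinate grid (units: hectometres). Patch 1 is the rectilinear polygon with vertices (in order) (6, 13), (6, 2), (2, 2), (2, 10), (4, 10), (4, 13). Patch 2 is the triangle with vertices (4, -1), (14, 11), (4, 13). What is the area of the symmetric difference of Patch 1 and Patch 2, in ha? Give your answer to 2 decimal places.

64.80

|Patch 1| = 38, |Patch 2| = 70, |Patch 1∩Patch 2| = 21.6.
|Patch 1 △ Patch 2| = |Patch 1| + |Patch 2| − 2·|Patch 1∩Patch 2| = 38 + 70 − 43.2 = 64.80.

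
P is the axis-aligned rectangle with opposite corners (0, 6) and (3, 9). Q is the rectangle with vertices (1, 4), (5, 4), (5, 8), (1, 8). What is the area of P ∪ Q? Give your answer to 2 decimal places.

By inclusion–exclusion:
Individual areas: |P| = 9, |Q| = 16.
|P∩Q|: x∈[1,3], y∈[6,8] → 2·2 = 4.
|P ∪ Q| = 25 − 4 = 21.00.

21.00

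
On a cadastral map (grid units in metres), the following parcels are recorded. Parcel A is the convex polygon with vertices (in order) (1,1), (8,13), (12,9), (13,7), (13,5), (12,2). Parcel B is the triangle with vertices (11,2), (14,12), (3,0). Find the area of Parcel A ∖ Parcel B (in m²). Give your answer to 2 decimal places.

51.08

|Parcel A| = 81, |Parcel A∩Parcel B| = 29.9242.
|Parcel A ∖ Parcel B| = |Parcel A| − |Parcel A∩Parcel B| = 81 − 29.9242 = 51.08.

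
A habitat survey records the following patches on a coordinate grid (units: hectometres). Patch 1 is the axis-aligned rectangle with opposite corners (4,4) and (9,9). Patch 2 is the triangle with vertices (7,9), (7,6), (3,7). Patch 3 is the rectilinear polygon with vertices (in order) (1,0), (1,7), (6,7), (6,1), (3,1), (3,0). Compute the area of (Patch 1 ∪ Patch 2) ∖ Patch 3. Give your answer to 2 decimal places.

|Patch 1 ∪ Patch 2| = 25.375.
|(Patch 1 ∪ Patch 2) ∩ Patch 3| = 6.125.
|(Patch 1 ∪ Patch 2) ∖ Patch 3| = 25.375 − 6.125 = 19.25.

19.25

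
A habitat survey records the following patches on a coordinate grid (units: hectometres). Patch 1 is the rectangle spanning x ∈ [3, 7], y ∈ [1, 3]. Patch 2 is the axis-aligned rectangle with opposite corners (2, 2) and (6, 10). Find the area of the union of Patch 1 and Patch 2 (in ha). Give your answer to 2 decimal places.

37.00

By inclusion–exclusion:
Individual areas: |Patch 1| = 8, |Patch 2| = 32.
|Patch 1∩Patch 2|: x∈[3,6], y∈[2,3] → 3·1 = 3.
|Patch 1 ∪ Patch 2| = 40 − 3 = 37.00.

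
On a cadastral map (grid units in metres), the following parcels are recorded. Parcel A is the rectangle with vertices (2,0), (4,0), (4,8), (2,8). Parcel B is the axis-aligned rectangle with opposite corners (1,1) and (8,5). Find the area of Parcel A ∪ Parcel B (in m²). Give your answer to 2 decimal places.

By inclusion–exclusion:
Individual areas: |Parcel A| = 16, |Parcel B| = 28.
|Parcel A∩Parcel B|: x∈[2,4], y∈[1,5] → 2·4 = 8.
|Parcel A ∪ Parcel B| = 44 − 8 = 36.00.

36.00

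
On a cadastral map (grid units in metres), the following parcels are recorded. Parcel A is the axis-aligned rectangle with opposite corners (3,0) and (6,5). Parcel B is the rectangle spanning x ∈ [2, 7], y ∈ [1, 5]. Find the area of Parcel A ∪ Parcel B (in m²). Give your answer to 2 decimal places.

23.00

By inclusion–exclusion:
Individual areas: |Parcel A| = 15, |Parcel B| = 20.
|Parcel A∩Parcel B|: x∈[3,6], y∈[1,5] → 3·4 = 12.
|Parcel A ∪ Parcel B| = 35 − 12 = 23.00.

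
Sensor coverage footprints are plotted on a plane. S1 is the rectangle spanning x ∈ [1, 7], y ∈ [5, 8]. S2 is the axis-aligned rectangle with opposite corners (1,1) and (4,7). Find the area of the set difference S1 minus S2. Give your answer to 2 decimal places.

12.00

|S1∩S2|: x∈[1,4], y∈[5,7] → 3·2 = 6.
|S1| = 18.
|S1 ∖ S2| = |S1| − |S1∩S2| = 18 − 6 = 12.00.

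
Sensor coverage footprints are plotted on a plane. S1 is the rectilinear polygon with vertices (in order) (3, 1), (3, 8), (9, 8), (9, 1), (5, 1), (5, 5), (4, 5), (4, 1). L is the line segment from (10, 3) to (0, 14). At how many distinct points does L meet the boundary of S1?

The segment meets the boundary at (9,4.1), (5.455,8).

2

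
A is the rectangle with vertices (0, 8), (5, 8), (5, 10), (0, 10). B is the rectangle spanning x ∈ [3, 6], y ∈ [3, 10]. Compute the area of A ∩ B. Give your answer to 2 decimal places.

|A∩B|: x∈[3,5], y∈[8,10] → 2·2 = 4.

4.00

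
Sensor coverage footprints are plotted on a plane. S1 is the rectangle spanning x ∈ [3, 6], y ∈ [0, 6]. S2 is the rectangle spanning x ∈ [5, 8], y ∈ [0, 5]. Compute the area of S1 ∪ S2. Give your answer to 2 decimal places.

By inclusion–exclusion:
Individual areas: |S1| = 18, |S2| = 15.
|S1∩S2|: x∈[5,6], y∈[0,5] → 1·5 = 5.
|S1 ∪ S2| = 33 − 5 = 28.00.

28.00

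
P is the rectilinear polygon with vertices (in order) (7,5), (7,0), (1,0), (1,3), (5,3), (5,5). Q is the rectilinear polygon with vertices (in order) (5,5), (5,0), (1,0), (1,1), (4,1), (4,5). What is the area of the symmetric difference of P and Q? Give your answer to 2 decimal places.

|P| = 22, |Q| = 8, |P∩Q| = 6.
|P △ Q| = |P| + |Q| − 2·|P∩Q| = 22 + 8 − 12 = 18.00.

18.00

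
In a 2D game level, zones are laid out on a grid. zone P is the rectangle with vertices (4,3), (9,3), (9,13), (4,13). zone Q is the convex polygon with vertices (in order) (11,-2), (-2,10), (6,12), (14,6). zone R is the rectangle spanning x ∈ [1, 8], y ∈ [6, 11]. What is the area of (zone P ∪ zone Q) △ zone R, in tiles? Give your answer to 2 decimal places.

78.92

|zone P ∪ zone Q| = 112.0321.
|(zone P ∪ zone Q) ∩ zone R| = 34.0545.
|(zone P ∪ zone Q) △ zone R| = 112.0321 + 35 − 68.109 = 78.92.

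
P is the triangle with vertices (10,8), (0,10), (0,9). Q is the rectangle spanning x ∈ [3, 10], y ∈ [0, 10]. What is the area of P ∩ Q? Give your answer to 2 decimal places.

2.45

The intersection is the polygon with vertices (10,8), (3,8.7), (3,9.4).
By the shoelace formula its area is 2.45.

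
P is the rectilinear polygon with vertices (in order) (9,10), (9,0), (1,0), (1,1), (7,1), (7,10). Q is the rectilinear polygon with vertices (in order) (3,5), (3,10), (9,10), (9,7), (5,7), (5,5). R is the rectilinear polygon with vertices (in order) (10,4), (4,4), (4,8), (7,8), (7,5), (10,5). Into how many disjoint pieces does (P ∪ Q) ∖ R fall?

2

(P ∪ Q) ∖ R splits into 2 disjoint pieces (area 21, area 14).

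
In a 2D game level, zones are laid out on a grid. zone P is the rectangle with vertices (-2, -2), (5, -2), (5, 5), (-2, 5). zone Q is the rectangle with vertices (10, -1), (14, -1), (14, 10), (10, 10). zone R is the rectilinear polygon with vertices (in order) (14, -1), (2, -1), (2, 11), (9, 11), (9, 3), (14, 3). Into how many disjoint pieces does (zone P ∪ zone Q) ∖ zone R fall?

(zone P ∪ zone Q) ∖ zone R splits into 2 disjoint pieces (area 31, area 28).

2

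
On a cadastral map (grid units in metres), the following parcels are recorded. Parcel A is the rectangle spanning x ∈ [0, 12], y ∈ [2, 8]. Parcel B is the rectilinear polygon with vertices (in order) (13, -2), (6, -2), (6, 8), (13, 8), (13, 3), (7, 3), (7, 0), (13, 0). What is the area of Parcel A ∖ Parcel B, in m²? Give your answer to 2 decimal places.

|Parcel A| = 72, |Parcel A∩Parcel B| = 31.
|Parcel A ∖ Parcel B| = |Parcel A| − |Parcel A∩Parcel B| = 72 − 31 = 41.00.

41.00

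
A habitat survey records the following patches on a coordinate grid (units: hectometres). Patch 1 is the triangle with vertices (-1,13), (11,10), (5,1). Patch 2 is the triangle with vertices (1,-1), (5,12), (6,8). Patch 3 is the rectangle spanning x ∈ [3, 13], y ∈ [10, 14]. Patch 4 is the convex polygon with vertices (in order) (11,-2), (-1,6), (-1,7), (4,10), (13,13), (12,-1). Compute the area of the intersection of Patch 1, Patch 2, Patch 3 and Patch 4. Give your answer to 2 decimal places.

0.32

The intersection is the polygon with vertices (4.385,10), (4.429,10.143), (5.385,10.461), (5.5,10).
By the shoelace formula its area is 0.32.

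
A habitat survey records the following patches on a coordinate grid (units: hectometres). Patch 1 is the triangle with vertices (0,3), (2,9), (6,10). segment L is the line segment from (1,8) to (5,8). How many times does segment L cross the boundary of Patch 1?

2

The segment meets the boundary at (4.286,8), (1.667,8).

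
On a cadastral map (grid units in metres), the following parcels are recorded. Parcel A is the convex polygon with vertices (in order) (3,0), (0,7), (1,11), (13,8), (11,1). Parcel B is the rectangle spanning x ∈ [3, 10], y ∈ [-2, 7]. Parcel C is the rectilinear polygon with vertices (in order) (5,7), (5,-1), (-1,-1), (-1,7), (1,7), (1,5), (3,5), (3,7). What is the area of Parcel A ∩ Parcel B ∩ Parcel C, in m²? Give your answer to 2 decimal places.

13.75

The intersection is the polygon with vertices (3,5), (3,7), (5,7), (5,0.25), (3,0).
By the shoelace formula its area is 13.75.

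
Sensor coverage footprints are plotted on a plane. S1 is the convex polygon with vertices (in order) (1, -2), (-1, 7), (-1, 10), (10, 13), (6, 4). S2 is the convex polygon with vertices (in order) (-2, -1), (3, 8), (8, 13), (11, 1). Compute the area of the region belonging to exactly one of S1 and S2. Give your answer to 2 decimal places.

71.94

|S1| = 82.5, |S2| = 91, |S1∩S2| = 50.781.
|S1 △ S2| = |S1| + |S2| − 2·|S1∩S2| = 82.5 + 91 − 101.562 = 71.94.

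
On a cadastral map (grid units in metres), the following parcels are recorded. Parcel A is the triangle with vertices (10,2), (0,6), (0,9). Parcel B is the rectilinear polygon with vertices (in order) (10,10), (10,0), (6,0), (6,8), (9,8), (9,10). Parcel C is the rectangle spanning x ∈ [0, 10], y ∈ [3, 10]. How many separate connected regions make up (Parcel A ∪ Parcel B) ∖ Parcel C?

1

(Parcel A ∪ Parcel B) ∖ Parcel C is a single connected region.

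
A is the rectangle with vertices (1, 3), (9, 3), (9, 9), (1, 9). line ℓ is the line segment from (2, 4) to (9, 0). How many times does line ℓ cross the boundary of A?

1

The segment meets the boundary at (3.75,3).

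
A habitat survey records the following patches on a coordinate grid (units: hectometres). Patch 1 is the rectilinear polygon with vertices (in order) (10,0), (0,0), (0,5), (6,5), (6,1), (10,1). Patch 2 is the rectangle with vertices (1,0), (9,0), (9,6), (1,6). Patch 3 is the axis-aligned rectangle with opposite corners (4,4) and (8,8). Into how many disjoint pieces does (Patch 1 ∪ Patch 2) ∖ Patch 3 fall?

1

(Patch 1 ∪ Patch 2) ∖ Patch 3 is a single connected region.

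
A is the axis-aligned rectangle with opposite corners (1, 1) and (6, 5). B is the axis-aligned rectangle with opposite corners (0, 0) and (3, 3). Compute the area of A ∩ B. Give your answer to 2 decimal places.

|A∩B|: x∈[1,3], y∈[1,3] → 2·2 = 4.

4.00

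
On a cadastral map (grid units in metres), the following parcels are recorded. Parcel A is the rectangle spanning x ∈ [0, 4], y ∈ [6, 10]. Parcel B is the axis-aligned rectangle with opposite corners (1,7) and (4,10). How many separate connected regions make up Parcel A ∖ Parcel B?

Parcel A ∖ Parcel B is a single connected region.

1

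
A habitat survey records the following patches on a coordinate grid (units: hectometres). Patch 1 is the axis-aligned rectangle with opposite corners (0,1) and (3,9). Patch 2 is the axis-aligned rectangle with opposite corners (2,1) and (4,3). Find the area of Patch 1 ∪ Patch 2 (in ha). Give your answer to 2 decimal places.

By inclusion–exclusion:
Individual areas: |Patch 1| = 24, |Patch 2| = 4.
|Patch 1∩Patch 2|: x∈[2,3], y∈[1,3] → 1·2 = 2.
|Patch 1 ∪ Patch 2| = 28 − 2 = 26.00.

26.00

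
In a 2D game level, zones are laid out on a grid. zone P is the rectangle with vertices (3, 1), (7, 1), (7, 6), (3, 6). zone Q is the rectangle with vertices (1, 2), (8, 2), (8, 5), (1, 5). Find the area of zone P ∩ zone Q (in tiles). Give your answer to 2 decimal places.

|zone P∩zone Q|: x∈[3,7], y∈[2,5] → 4·3 = 12.

12.00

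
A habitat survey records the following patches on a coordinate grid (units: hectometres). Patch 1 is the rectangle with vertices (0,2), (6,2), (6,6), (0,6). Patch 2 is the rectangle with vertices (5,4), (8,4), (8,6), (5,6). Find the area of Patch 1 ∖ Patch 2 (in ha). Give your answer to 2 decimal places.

|Patch 1∩Patch 2|: x∈[5,6], y∈[4,6] → 1·2 = 2.
|Patch 1| = 24.
|Patch 1 ∖ Patch 2| = |Patch 1| − |Patch 1∩Patch 2| = 24 − 2 = 22.00.

22.00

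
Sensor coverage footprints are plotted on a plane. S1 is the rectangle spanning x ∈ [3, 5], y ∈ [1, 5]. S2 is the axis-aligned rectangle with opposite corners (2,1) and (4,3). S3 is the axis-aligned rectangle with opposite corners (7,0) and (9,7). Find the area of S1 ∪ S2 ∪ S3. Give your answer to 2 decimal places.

By inclusion–exclusion:
Individual areas: |S1| = 8, |S2| = 4, |S3| = 14.
|S1∩S2|: x∈[3,4], y∈[1,3] → 1·2 = 2.
|S1∩S3| = 0 (no overlap).
|S2∩S3| = 0 (no overlap).
|S1∩S2∩S3| = 0.
|S1 ∪ S2 ∪ S3| = 26 − 2 + 0 = 24.00.

24.00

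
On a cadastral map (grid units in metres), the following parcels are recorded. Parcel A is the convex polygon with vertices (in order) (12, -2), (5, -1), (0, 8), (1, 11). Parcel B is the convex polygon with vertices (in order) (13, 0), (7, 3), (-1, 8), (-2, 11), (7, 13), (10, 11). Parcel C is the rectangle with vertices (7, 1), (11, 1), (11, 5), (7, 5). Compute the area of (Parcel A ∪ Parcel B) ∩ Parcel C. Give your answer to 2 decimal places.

The region (Parcel A ∪ Parcel B) ∩ Parcel C is the polygon with vertices (8.333,2.333), (9.461,1), (7,1), (7,5), (11,5), (11,1).
By the shoelace formula its area is 14.97.

14.97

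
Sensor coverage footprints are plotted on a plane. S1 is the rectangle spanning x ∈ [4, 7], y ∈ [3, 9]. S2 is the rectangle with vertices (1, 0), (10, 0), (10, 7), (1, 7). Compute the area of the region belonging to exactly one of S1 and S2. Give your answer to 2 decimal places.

57.00

|S1∩S2|: x∈[4,7], y∈[3,7] → 3·4 = 12.
|S1 △ S2| = |S1| + |S2| − 2·|S1∩S2| = 18 + 63 − 24 = 57.00.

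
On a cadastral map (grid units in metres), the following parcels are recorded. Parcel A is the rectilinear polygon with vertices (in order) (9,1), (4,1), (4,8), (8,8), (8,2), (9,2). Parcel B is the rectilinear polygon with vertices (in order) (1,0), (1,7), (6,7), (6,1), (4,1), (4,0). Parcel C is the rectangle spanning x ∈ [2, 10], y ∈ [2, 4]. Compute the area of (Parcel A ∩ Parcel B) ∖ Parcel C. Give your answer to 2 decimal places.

8.00

|Parcel A ∩ Parcel B| = 12.
|(Parcel A ∩ Parcel B) ∩ Parcel C| = 4.
|(Parcel A ∩ Parcel B) ∖ Parcel C| = 12 − 4 = 8.00.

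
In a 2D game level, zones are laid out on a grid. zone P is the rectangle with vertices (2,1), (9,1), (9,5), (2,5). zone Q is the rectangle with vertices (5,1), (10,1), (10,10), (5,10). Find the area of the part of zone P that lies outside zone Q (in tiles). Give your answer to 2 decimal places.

12.00

|zone P∩zone Q|: x∈[5,9], y∈[1,5] → 4·4 = 16.
|zone P| = 28.
|zone P ∖ zone Q| = |zone P| − |zone P∩zone Q| = 28 − 16 = 12.00.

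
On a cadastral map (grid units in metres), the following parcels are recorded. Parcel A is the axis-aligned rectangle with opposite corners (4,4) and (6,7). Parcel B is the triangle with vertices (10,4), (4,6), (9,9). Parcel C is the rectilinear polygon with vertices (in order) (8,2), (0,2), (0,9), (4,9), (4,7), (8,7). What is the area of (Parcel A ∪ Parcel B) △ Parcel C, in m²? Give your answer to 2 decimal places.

46.17

|Parcel A ∪ Parcel B| = 18.1667.
|(Parcel A ∪ Parcel B) ∩ Parcel C| = 10.
|(Parcel A ∪ Parcel B) △ Parcel C| = 18.1667 + 48 − 20 = 46.17.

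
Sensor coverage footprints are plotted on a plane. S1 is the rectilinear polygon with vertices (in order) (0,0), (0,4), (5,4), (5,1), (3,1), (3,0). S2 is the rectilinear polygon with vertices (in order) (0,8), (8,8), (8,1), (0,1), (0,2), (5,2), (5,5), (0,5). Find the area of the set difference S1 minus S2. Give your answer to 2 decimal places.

|S1| = 18, |S1∩S2| = 5.
|S1 ∖ S2| = |S1| − |S1∩S2| = 18 − 5 = 13.00.

13.00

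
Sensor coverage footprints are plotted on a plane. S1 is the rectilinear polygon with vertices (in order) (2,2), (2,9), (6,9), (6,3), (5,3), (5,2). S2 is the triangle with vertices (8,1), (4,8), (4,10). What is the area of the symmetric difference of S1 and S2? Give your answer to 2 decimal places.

|S1| = 27, |S2| = 4, |S1∩S2| = 2.7778.
|S1 △ S2| = |S1| + |S2| − 2·|S1∩S2| = 27 + 4 − 5.5556 = 25.44.

25.44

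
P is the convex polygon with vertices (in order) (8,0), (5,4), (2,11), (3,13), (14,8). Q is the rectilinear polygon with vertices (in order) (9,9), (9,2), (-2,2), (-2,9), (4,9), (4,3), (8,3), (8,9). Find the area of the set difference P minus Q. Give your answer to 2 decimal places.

64.60

|P| = 75, |P∩Q| = 10.3988.
|P ∖ Q| = |P| − |P∩Q| = 75 − 10.3988 = 64.60.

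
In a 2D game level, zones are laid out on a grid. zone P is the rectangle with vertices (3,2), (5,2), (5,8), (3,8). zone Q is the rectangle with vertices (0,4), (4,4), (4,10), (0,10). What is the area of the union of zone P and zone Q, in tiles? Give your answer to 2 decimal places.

By inclusion–exclusion:
Individual areas: |zone P| = 12, |zone Q| = 24.
|zone P∩zone Q|: x∈[3,4], y∈[4,8] → 1·4 = 4.
|zone P ∪ zone Q| = 36 − 4 = 32.00.

32.00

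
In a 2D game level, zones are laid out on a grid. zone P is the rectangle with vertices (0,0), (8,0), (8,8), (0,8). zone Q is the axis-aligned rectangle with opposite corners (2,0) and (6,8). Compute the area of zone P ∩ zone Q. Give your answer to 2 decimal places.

32.00

|zone P∩zone Q|: x∈[2,6], y∈[0,8] → 4·8 = 32.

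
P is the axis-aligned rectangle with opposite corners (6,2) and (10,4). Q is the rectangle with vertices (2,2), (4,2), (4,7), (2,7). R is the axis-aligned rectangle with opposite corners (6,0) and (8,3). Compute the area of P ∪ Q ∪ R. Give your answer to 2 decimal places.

By inclusion–exclusion:
Individual areas: |P| = 8, |Q| = 10, |R| = 6.
|P∩Q| = 0 (no overlap).
|P∩R|: x∈[6,8], y∈[2,3] → 2·1 = 2.
|Q∩R| = 0 (no overlap).
|P∩Q∩R| = 0.
|P ∪ Q ∪ R| = 24 − 2 + 0 = 22.00.

22.00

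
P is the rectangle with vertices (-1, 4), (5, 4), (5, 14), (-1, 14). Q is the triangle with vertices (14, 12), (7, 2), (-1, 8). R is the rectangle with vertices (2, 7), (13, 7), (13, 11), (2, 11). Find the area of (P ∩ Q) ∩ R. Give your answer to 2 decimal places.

6.60

The region (P ∩ Q) ∩ R is the polygon with vertices (5,9.6), (5,7), (2,7), (2,8.8).
By the shoelace formula its area is 6.60.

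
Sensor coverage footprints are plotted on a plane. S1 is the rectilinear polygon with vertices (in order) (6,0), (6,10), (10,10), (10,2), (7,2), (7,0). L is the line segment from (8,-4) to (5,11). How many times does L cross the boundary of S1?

The segment meets the boundary at (6,6), (7,1).

2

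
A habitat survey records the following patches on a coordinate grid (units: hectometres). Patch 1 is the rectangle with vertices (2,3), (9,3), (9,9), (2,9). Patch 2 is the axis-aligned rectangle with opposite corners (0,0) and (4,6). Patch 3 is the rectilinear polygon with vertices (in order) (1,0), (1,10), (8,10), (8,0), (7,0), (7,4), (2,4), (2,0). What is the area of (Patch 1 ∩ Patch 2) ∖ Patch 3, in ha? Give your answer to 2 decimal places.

|Patch 1 ∩ Patch 2| = 6.
|(Patch 1 ∩ Patch 2) ∩ Patch 3| = 4.
|(Patch 1 ∩ Patch 2) ∖ Patch 3| = 6 − 4 = 2.00.

2.00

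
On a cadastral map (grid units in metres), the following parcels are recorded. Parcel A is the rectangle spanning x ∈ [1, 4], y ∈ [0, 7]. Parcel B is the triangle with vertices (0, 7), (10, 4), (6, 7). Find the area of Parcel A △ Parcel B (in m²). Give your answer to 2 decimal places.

25.50

|Parcel A| = 21, |Parcel B| = 9, |Parcel A∩Parcel B| = 2.25.
|Parcel A △ Parcel B| = |Parcel A| + |Parcel B| − 2·|Parcel A∩Parcel B| = 21 + 9 − 4.5 = 25.50.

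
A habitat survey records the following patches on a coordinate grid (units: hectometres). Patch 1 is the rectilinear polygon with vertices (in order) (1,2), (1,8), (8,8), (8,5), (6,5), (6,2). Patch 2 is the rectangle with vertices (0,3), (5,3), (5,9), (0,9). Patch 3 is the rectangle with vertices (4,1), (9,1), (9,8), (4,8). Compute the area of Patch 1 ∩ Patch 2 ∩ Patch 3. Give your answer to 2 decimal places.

5.00

The intersection is the polygon with vertices (5,8), (5,3), (4,3), (4,8).
By the shoelace formula its area is 5.00.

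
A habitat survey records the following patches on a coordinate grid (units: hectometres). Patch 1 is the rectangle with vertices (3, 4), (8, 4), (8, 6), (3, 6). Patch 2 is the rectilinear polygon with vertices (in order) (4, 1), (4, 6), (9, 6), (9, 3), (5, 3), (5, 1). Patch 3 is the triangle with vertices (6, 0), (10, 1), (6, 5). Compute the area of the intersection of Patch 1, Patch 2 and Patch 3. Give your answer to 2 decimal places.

The intersection is the polygon with vertices (6,4), (6,5), (7,4).
By the shoelace formula its area is 0.50.

0.50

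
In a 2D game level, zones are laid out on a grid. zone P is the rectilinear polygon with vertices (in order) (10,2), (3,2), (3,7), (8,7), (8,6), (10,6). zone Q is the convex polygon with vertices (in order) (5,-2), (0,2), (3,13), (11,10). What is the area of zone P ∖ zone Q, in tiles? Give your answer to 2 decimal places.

8.00

|zone P| = 33, |zone P∩zone Q| = 25.
|zone P ∖ zone Q| = |zone P| − |zone P∩zone Q| = 33 − 25 = 8.00.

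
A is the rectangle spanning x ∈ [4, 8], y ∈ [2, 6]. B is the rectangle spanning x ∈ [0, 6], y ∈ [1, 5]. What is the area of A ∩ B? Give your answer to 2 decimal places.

|A∩B|: x∈[4,6], y∈[2,5] → 2·3 = 6.

6.00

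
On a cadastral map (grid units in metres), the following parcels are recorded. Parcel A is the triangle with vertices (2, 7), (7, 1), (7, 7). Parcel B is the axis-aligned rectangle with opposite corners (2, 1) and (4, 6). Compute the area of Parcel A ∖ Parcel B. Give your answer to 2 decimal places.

|Parcel A| = 15, |Parcel A∩Parcel B| = 0.8167.
|Parcel A ∖ Parcel B| = |Parcel A| − |Parcel A∩Parcel B| = 15 − 0.8167 = 14.18.

14.18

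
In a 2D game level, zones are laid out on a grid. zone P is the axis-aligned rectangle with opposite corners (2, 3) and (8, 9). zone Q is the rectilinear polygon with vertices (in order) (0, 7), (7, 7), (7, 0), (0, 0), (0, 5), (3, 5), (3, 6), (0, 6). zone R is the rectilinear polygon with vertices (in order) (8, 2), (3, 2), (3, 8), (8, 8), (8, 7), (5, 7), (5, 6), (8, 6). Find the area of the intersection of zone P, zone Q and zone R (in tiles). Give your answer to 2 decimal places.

14.00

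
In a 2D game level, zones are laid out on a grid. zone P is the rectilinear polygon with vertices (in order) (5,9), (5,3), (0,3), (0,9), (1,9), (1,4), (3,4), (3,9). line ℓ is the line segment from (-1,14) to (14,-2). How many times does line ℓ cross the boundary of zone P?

2

The segment meets the boundary at (5,7.6), (3.688,9).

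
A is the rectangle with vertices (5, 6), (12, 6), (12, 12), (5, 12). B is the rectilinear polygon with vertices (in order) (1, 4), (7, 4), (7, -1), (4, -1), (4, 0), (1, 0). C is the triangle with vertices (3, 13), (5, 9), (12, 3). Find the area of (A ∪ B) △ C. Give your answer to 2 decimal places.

66.96

|A ∪ B| = 69.
|(A ∪ B) ∩ C| = 5.0222.
|(A ∪ B) △ C| = 69 + 8 − 10.0444 = 66.96.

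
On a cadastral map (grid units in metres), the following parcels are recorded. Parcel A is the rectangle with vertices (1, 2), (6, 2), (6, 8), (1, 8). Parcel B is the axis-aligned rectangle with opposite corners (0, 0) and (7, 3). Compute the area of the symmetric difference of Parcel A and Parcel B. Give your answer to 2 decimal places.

41.00

|Parcel A∩Parcel B|: x∈[1,6], y∈[2,3] → 5·1 = 5.
|Parcel A △ Parcel B| = |Parcel A| + |Parcel B| − 2·|Parcel A∩Parcel B| = 30 + 21 − 10 = 41.00.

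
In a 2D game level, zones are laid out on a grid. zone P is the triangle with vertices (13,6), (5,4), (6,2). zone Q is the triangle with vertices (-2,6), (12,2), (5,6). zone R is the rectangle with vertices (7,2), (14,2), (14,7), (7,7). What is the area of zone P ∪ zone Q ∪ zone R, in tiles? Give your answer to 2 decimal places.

By inclusion–exclusion:
Individual areas: |zone P| = 9, |zone Q| = 14, |zone R| = 35.
|zone P∩zone Q| = 2.8509.
|zone P∩zone R| = 5.7857.
|zone Q∩zone R| = 3.5714.
|zone P∩zone Q∩zone R| = 1.7795.
|zone P ∪ zone Q ∪ zone R| = 58 − 12.2081 + 1.7795 = 47.57.

47.57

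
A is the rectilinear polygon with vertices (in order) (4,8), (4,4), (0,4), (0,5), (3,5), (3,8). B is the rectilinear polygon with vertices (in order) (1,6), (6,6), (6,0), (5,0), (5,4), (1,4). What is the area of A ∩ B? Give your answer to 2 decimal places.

The intersection is the polygon with vertices (4,4), (1,4), (1,5), (3,5), (3,6), (4,6).
By the shoelace formula its area is 4.00.

4.00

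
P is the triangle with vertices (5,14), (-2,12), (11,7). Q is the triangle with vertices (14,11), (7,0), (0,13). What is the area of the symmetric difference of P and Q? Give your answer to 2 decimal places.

67.95

|P| = 30.5, |Q| = 84, |P∩Q| = 23.2756.
|P △ Q| = |P| + |Q| − 2·|P∩Q| = 30.5 + 84 − 46.5511 = 67.95.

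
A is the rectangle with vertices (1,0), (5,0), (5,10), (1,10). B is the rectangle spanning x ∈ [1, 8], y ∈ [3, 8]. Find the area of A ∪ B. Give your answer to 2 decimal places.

55.00

By inclusion–exclusion:
Individual areas: |A| = 40, |B| = 35.
|A∩B|: x∈[1,5], y∈[3,8] → 4·5 = 20.
|A ∪ B| = 75 − 20 = 55.00.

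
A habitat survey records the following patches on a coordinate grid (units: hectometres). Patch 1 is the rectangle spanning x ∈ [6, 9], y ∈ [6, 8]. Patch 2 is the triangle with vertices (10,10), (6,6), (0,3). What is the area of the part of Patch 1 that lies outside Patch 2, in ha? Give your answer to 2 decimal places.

|Patch 1| = 6, |Patch 1∩Patch 2| = 1.5429.
|Patch 1 ∖ Patch 2| = |Patch 1| − |Patch 1∩Patch 2| = 6 − 1.5429 = 4.46.

4.46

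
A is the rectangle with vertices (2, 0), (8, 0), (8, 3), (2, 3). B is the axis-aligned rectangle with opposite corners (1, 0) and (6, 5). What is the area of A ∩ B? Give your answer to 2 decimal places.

|A∩B|: x∈[2,6], y∈[0,3] → 4·3 = 12.

12.00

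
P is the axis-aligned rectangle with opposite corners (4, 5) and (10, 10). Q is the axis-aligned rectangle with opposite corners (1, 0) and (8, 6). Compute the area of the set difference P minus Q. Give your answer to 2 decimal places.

|P∩Q|: x∈[4,8], y∈[5,6] → 4·1 = 4.
|P| = 30.
|P ∖ Q| = |P| − |P∩Q| = 30 − 4 = 26.00.

26.00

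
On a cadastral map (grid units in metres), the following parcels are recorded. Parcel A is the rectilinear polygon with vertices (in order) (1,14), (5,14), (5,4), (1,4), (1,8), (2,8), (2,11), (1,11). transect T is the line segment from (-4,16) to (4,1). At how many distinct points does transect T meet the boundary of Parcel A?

2

The segment meets the boundary at (2.4,4), (1,6.625).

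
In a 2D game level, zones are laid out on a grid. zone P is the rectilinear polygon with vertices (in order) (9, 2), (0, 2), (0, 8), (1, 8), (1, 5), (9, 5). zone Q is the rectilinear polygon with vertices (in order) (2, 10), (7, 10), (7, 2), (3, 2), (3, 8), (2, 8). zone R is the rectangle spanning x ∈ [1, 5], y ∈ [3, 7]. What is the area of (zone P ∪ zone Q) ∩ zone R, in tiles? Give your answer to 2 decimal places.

12.00

|zone P ∪ zone Q| = 52.
|(zone P ∪ zone Q) ∩ zone R| = 12.00.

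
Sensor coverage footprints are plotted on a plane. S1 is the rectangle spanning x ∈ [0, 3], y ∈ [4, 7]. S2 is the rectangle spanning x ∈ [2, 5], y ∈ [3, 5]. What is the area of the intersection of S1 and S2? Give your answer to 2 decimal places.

|S1∩S2|: x∈[2,3], y∈[4,5] → 1·1 = 1.

1.00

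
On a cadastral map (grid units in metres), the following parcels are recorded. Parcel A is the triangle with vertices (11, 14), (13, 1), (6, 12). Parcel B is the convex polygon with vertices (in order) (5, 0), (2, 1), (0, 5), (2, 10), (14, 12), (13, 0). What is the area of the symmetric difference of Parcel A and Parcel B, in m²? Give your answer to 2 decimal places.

|Parcel A| = 34.5, |Parcel B| = 133.5, |Parcel A∩Parcel B| = 24.9593.
|Parcel A △ Parcel B| = |Parcel A| + |Parcel B| − 2·|Parcel A∩Parcel B| = 34.5 + 133.5 − 49.9187 = 118.08.

118.08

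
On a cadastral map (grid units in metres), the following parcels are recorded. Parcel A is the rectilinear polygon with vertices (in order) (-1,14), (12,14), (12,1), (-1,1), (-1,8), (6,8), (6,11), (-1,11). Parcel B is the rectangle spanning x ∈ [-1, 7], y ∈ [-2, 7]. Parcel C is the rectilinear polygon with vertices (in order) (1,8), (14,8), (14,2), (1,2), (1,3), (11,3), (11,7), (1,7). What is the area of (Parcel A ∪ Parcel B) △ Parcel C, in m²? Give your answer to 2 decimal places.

158.00

|Parcel A ∪ Parcel B| = 172.
|(Parcel A ∪ Parcel B) ∩ Parcel C| = 26.
|(Parcel A ∪ Parcel B) △ Parcel C| = 172 + 38 − 52 = 158.00.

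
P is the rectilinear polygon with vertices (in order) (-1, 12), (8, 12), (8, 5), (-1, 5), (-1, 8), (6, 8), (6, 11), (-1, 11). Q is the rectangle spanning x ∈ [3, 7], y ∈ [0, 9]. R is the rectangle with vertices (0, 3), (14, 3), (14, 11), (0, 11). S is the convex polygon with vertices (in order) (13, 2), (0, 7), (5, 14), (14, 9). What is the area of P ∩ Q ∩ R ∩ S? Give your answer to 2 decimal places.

The intersection is the polygon with vertices (6,8), (6,9), (7,9), (7,5), (5.2,5), (3,5.846), (3,8).
By the shoelace formula its area is 12.07.

12.07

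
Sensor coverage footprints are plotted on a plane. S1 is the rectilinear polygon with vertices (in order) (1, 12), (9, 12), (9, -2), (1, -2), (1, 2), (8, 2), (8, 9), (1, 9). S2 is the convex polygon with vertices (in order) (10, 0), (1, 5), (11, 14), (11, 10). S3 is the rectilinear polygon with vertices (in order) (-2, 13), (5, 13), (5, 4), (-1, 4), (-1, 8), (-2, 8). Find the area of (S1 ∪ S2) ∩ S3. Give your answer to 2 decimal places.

22.30

|S1 ∪ S2| = 115.9556.
|(S1 ∪ S2) ∩ S3| = 22.30.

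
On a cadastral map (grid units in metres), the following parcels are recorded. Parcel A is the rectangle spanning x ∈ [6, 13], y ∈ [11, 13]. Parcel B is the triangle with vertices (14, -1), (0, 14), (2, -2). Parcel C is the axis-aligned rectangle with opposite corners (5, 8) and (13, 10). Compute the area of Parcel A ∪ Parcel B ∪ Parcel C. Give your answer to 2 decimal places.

126.81

By inclusion–exclusion:
Individual areas: |Parcel A| = 14, |Parcel B| = 97, |Parcel C| = 16.
|Parcel A∩Parcel B| = 0.
|Parcel A∩Parcel C| = 0 (no overlap).
|Parcel B∩Parcel C| = 0.1929.
|Parcel A∩Parcel B∩Parcel C| = 0.
|Parcel A ∪ Parcel B ∪ Parcel C| = 127 − 0.1929 + 0 = 126.81.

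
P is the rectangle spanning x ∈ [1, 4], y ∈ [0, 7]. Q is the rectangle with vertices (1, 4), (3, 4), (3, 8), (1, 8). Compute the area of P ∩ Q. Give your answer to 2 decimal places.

6.00

|P∩Q|: x∈[1,3], y∈[4,7] → 2·3 = 6.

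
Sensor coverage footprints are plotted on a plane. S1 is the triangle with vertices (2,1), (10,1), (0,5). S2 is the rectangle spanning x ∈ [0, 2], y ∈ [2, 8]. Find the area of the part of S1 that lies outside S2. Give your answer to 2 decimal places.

13.05

|S1| = 16, |S1∩S2| = 2.95.
|S1 ∖ S2| = |S1| − |S1∩S2| = 16 − 2.95 = 13.05.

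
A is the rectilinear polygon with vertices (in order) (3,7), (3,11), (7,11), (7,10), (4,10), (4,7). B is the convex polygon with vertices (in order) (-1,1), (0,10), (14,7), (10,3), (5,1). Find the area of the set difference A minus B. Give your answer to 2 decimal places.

|A| = 7, |A∩B| = 2.25.
|A ∖ B| = |A| − |A∩B| = 7 − 2.25 = 4.75.

4.75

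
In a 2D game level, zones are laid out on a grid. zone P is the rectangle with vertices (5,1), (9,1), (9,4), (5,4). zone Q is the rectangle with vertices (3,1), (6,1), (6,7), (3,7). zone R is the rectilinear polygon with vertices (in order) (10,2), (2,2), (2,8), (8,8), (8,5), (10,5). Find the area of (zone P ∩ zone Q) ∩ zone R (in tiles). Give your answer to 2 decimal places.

The region (zone P ∩ zone Q) ∩ zone R is the polygon with vertices (6,4), (6,2), (5,2), (5,4).
By the shoelace formula its area is 2.00.

2.00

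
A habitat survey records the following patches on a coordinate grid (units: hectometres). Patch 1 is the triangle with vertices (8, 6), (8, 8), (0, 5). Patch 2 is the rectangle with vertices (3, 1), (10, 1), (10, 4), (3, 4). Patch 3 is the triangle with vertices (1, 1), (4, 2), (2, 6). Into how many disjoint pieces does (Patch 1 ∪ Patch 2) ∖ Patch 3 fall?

3

(Patch 1 ∪ Patch 2) ∖ Patch 3 splits into 3 disjoint pieces (area 7.3808, area 0.4491, area 19.8333).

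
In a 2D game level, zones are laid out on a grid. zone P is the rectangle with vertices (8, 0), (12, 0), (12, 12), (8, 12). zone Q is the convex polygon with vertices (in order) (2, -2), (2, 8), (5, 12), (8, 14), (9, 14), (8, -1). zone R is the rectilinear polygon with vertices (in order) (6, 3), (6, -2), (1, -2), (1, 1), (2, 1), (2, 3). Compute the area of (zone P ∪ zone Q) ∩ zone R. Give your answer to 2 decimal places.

The region (zone P ∪ zone Q) ∩ zone R is the polygon with vertices (2,-2), (2,1), (2,3), (6,3), (6,-1.333).
By the shoelace formula its area is 18.67.

18.67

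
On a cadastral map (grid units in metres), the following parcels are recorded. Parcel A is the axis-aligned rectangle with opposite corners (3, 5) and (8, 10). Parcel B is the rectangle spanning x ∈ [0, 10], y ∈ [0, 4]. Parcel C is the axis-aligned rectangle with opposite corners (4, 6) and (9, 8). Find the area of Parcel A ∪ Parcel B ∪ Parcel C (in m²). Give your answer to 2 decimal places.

67.00

By inclusion–exclusion:
Individual areas: |Parcel A| = 25, |Parcel B| = 40, |Parcel C| = 10.
|Parcel A∩Parcel B| = 0 (no overlap).
|Parcel A∩Parcel C|: x∈[4,8], y∈[6,8] → 4·2 = 8.
|Parcel B∩Parcel C| = 0 (no overlap).
|Parcel A∩Parcel B∩Parcel C| = 0.
|Parcel A ∪ Parcel B ∪ Parcel C| = 75 − 8 + 0 = 67.00.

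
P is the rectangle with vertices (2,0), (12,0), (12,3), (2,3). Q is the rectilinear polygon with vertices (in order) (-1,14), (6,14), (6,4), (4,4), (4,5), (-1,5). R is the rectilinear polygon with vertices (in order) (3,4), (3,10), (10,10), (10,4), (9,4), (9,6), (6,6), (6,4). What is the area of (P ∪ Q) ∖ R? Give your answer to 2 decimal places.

78.00

|P ∪ Q| = 95.
|(P ∪ Q) ∩ R| = 17.
|(P ∪ Q) ∖ R| = 95 − 17 = 78.00.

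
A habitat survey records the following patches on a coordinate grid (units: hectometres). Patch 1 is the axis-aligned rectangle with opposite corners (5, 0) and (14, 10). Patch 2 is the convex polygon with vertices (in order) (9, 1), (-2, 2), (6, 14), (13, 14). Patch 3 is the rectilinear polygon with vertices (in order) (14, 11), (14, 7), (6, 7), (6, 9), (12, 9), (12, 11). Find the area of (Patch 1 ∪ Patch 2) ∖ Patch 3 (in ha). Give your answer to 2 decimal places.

|Patch 1 ∪ Patch 2| = 157.7657.
|(Patch 1 ∪ Patch 2) ∩ Patch 3| = 18.0096.
|(Patch 1 ∪ Patch 2) ∖ Patch 3| = 157.7657 − 18.0096 = 139.76.

139.76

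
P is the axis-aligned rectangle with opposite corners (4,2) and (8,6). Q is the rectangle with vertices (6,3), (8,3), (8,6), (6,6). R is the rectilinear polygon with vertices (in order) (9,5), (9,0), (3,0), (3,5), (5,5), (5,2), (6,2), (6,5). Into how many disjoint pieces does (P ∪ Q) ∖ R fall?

(P ∪ Q) ∖ R is a single connected region.

1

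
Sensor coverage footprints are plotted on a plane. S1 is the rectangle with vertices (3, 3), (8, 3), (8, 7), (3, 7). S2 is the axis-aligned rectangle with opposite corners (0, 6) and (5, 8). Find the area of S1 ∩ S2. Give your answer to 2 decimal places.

|S1∩S2|: x∈[3,5], y∈[6,7] → 2·1 = 2.

2.00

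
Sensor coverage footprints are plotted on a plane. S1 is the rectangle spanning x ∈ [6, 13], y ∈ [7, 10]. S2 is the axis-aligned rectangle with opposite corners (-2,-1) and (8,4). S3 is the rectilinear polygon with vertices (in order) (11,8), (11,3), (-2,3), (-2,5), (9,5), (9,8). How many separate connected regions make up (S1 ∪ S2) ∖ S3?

(S1 ∪ S2) ∖ S3 splits into 2 disjoint pieces (area 19, area 40).

2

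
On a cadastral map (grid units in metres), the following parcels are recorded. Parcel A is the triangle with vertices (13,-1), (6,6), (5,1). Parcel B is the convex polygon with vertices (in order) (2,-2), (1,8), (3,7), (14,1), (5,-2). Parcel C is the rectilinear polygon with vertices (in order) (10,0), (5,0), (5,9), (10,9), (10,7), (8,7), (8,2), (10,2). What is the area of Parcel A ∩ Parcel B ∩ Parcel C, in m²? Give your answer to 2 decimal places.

The intersection is the polygon with vertices (5,1), (5.885,5.426), (7.4,4.6), (8,4), (8,2), (10,2), (10,0), (9,0).
By the shoelace formula its area is 15.02.

15.02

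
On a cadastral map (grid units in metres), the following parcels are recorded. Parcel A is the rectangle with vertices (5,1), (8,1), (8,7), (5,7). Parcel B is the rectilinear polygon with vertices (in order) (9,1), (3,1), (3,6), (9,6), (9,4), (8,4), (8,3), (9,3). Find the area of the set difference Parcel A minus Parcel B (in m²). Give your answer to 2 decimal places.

|Parcel A| = 18, |Parcel A∩Parcel B| = 15.
|Parcel A ∖ Parcel B| = |Parcel A| − |Parcel A∩Parcel B| = 18 − 15 = 3.00.

3.00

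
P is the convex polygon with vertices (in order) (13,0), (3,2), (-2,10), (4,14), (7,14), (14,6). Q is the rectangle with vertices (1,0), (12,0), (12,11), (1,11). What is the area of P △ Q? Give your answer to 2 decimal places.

60.65

|P| = 141, |Q| = 121, |P∩Q| = 100.6768.
|P △ Q| = |P| + |Q| − 2·|P∩Q| = 141 + 121 − 201.3536 = 60.65.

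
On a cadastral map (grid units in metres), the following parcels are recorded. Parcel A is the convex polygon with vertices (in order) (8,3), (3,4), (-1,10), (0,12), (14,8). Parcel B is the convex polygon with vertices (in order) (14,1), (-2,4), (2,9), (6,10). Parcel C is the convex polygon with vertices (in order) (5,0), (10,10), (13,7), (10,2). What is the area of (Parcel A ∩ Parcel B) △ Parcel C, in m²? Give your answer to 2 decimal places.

|Parcel A ∩ Parcel B| = 41.4879.
|(Parcel A ∩ Parcel B) ∩ Parcel C| = 7.3161.
|(Parcel A ∩ Parcel B) △ Parcel C| = 41.4879 + 32 − 14.6322 = 58.86.

58.86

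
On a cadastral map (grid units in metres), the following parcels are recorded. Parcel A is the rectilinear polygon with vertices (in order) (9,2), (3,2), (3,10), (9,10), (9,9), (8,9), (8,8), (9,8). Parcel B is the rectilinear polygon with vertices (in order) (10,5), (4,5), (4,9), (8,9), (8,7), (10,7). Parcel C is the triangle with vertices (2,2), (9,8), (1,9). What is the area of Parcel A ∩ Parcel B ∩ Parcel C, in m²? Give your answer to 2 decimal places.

10.82

The intersection is the polygon with vertices (8,7.143), (5.5,5), (4,5), (4,8.625), (8,8.125), (8,8).
By the shoelace formula its area is 10.82.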